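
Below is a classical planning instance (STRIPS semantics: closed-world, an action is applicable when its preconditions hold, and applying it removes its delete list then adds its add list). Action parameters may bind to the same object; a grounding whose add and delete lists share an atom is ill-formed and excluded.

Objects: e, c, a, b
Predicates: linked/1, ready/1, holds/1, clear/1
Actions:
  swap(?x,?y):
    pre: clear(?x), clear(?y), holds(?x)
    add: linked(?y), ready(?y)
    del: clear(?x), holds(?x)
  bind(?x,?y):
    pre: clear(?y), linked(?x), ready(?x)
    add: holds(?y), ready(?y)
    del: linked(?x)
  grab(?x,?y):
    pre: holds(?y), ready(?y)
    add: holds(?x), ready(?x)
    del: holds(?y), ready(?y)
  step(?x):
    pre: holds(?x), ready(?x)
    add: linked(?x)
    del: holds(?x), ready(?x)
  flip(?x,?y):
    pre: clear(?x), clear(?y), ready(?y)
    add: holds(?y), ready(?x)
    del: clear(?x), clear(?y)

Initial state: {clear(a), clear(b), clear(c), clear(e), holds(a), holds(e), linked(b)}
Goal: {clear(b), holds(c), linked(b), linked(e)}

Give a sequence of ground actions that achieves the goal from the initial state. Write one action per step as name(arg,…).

1. swap(a,e)  →  {clear(b), clear(c), clear(e), holds(e), linked(b), linked(e), ready(e)}
2. grab(c,e)  →  {clear(b), clear(c), clear(e), holds(c), linked(b), linked(e), ready(c)}

swap(a,e); grab(c,e)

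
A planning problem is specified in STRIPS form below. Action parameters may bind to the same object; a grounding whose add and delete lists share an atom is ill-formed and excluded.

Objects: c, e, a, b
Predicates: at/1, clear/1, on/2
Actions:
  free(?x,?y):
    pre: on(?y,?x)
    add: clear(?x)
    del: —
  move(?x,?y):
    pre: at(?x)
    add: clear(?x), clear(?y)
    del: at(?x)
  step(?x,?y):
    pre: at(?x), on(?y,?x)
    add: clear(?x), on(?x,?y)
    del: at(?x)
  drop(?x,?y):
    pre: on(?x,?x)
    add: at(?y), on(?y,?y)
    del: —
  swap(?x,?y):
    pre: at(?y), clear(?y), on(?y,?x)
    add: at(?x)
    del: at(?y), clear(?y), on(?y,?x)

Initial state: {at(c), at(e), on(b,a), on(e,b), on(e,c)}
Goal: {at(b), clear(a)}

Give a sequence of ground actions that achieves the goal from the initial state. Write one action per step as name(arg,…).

1. free(a,b)  →  {at(c), at(e), clear(a), on(b,a), on(e,b), on(e,c)}
2. move(c,e)  →  {at(e), clear(a), clear(c), clear(e), on(b,a), on(e,b), on(e,c)}
3. swap(b,e)  →  {at(b), clear(a), clear(c), on(b,a), on(e,c)}

free(a,b); move(c,e); swap(b,e)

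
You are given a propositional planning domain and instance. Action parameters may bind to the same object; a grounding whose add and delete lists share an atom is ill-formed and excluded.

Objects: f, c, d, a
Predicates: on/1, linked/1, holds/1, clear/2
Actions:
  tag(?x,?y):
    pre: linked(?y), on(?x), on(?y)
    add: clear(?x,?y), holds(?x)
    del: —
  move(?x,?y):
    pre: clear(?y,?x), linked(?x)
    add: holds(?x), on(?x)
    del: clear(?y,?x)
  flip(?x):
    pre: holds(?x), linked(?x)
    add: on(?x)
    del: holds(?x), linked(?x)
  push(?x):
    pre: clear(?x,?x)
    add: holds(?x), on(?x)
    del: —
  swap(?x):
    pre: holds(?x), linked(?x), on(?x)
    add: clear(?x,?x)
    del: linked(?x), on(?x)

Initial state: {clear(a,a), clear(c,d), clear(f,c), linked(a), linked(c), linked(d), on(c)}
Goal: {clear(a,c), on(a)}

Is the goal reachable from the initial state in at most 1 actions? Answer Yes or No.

1. move(a,a)  →  {clear(c,d), clear(f,c), holds(a), linked(a), linked(c), linked(d), on(a), on(c)}
2. tag(a,c)  →  {clear(a,c), clear(c,d), clear(f,c), holds(a), linked(a), linked(c), linked(d), on(a), on(c)}
optimal plan length = 2; 2 > 1

No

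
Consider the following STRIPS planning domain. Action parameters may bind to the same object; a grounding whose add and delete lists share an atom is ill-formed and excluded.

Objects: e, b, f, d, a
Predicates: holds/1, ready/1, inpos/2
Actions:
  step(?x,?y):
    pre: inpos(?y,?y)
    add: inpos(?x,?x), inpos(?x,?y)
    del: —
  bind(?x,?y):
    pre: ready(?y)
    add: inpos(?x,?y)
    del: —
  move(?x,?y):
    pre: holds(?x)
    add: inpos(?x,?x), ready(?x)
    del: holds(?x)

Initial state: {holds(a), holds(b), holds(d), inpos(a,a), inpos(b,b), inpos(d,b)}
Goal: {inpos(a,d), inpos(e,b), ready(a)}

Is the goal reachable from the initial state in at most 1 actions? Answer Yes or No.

No

1. step(e,b)  →  {holds(a), holds(b), holds(d), inpos(a,a), inpos(b,b), inpos(d,b), inpos(e,b), inpos(e,e)}
2. step(d,e)  →  {holds(a), holds(b), holds(d), inpos(a,a), inpos(b,b), inpos(d,b), inpos(d,d), inpos(d,e), inpos(e,b), inpos(e,e)}
3. step(a,d)  →  {holds(a), holds(b), holds(d), inpos(a,a), inpos(a,d), inpos(b,b), inpos(d,b), inpos(d,d), inpos(d,e), inpos(e,b), inpos(e,e)}
4. move(a,e)  →  {holds(b), holds(d), inpos(a,a), inpos(a,d), inpos(b,b), inpos(d,b), inpos(d,d), inpos(d,e), inpos(e,b), inpos(e,e), ready(a)}
optimal plan length = 4; 4 > 1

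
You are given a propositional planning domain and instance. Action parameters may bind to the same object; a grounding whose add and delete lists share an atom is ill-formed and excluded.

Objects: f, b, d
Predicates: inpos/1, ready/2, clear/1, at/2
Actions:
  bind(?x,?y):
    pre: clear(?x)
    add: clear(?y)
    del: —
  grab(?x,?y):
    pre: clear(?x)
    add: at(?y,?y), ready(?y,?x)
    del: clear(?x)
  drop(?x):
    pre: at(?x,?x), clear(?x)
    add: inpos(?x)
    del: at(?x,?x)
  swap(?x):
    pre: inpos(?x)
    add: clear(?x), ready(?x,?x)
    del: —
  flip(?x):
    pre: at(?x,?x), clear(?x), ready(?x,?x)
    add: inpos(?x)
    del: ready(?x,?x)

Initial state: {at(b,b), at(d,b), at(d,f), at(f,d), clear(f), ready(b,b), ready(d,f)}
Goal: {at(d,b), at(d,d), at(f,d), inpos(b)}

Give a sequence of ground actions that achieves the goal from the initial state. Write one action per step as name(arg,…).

1. bind(f,b)  →  {at(b,b), at(d,b), at(d,f), at(f,d), clear(b), clear(f), ready(b,b), ready(d,f)}
2. grab(f,d)  →  {at(b,b), at(d,b), at(d,d), at(d,f), at(f,d), clear(b), ready(b,b), ready(d,f)}
3. drop(b)  →  {at(d,b), at(d,d), at(d,f), at(f,d), clear(b), inpos(b), ready(b,b), ready(d,f)}

bind(f,b); grab(f,d); drop(b)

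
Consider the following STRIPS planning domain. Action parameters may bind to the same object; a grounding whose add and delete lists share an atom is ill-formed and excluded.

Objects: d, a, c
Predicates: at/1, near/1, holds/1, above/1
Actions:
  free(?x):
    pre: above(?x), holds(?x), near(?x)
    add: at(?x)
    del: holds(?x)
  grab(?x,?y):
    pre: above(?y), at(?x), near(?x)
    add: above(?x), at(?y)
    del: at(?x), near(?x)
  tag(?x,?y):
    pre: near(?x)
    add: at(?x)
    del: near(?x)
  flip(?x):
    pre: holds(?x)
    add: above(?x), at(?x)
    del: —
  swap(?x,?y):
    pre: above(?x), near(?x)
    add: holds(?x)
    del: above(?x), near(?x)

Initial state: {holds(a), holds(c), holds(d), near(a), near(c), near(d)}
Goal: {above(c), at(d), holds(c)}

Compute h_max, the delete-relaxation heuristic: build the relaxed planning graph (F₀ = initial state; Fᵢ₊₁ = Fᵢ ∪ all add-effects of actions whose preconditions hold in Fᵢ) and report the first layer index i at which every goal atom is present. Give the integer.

1

F0 = init (6 atoms)
F1 = F0 ∪ {above(a), above(c), above(d), at(a), at(c), at(d)}  (12 atoms)
goal ⊆ F1  ⇒  h_max = 1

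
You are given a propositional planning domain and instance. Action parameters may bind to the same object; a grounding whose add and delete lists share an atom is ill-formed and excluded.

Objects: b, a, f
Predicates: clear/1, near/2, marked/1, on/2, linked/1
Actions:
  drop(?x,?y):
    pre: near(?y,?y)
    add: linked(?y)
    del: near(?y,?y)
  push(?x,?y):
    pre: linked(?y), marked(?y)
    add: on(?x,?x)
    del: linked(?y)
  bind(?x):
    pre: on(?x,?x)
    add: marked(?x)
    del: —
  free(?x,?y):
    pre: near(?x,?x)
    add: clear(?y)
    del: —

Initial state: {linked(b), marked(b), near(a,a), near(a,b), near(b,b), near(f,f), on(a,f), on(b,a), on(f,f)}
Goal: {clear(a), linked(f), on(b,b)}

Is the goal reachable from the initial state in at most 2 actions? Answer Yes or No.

No

1. drop(b,f)  →  {linked(b), linked(f), marked(b), near(a,a), near(a,b), near(b,b), on(a,f), on(b,a), on(f,f)}
2. push(b,b)  →  {linked(f), marked(b), near(a,a), near(a,b), near(b,b), on(a,f), on(b,a), on(b,b), on(f,f)}
3. free(b,a)  →  {clear(a), linked(f), marked(b), near(a,a), near(a,b), near(b,b), on(a,f), on(b,a), on(b,b), on(f,f)}
optimal plan length = 3; 3 > 2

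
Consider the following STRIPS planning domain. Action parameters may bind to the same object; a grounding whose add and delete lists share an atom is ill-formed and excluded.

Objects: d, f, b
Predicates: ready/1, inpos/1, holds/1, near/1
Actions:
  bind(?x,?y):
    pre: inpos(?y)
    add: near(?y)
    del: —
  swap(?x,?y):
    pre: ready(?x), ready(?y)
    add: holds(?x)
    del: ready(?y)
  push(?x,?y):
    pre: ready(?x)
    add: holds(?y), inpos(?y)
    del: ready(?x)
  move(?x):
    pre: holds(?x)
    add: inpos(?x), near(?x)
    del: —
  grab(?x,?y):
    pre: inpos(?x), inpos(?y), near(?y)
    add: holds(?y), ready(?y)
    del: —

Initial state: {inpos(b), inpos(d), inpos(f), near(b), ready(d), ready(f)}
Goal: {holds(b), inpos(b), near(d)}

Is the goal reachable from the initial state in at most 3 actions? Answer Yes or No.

Yes

1. bind(d,d)  →  {inpos(b), inpos(d), inpos(f), near(b), near(d), ready(d), ready(f)}
2. push(d,b)  →  {holds(b), inpos(b), inpos(d), inpos(f), near(b), near(d), ready(f)}
optimal plan length = 2; 2 ≤ 3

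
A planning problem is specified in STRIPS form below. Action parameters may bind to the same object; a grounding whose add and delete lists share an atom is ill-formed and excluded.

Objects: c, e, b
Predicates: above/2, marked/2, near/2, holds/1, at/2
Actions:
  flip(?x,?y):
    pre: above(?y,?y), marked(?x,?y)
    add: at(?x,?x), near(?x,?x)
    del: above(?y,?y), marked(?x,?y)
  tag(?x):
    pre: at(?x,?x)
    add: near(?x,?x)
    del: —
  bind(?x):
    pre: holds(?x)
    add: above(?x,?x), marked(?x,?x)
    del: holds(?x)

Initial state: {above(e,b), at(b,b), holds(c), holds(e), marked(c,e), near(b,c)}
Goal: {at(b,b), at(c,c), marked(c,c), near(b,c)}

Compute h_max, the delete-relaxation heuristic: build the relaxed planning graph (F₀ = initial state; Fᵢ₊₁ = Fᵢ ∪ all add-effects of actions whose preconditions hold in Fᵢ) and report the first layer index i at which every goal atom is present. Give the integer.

F0 = init (6 atoms)
F1 = F0 ∪ {above(c,c), above(e,e), marked(c,c), marked(e,e), near(b,b)}  (11 atoms)
F2 = F1 ∪ {at(c,c), at(e,e), near(c,c), near(e,e)}  (15 atoms)
goal ⊆ F2  ⇒  h_max = 2

2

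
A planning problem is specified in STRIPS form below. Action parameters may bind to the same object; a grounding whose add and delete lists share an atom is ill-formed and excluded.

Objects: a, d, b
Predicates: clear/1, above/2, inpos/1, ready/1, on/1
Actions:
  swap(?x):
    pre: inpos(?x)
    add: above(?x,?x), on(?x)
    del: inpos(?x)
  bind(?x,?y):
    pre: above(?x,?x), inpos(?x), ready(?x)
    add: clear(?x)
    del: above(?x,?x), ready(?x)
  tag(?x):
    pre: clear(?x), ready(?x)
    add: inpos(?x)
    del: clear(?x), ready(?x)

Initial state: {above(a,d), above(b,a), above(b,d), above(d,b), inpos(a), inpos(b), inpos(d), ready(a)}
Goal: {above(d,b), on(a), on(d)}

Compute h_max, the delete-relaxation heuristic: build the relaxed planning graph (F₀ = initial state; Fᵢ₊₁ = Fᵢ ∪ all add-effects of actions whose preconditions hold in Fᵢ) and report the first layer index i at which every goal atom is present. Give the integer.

F0 = init (8 atoms)
F1 = F0 ∪ {above(a,a), above(b,b), above(d,d), on(a), on(b), on(d)}  (14 atoms)
goal ⊆ F1  ⇒  h_max = 1

1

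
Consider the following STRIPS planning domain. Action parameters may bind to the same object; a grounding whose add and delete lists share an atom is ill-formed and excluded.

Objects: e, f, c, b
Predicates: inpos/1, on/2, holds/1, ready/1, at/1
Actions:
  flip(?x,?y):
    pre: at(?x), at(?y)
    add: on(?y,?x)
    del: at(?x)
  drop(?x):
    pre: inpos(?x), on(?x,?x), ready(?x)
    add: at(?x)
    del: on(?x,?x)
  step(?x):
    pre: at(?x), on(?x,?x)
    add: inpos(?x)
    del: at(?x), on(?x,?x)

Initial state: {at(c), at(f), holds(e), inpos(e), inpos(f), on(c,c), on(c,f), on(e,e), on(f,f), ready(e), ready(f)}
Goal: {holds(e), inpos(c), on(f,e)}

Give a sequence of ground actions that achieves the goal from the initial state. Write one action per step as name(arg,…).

drop(e); flip(e,f); step(c)

1. drop(e)  →  {at(c), at(e), at(f), holds(e), inpos(e), inpos(f), on(c,c), on(c,f), on(f,f), ready(e), ready(f)}
2. flip(e,f)  →  {at(c), at(f), holds(e), inpos(e), inpos(f), on(c,c), on(c,f), on(f,e), on(f,f), ready(e), ready(f)}
3. step(c)  →  {at(f), holds(e), inpos(c), inpos(e), inpos(f), on(c,f), on(f,e), on(f,f), ready(e), ready(f)}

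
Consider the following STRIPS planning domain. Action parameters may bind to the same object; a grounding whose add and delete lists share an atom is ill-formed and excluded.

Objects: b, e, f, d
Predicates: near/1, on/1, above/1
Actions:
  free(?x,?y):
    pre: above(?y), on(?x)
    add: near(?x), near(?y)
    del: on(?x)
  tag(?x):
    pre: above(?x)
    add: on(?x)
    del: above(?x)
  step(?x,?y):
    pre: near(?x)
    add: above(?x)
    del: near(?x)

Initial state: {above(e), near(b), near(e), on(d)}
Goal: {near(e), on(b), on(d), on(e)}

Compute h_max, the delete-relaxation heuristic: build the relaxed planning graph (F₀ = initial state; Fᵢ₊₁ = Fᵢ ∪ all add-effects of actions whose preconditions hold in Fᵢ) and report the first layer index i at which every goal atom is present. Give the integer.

F0 = init (4 atoms)
F1 = F0 ∪ {above(b), near(d), on(e)}  (7 atoms)
F2 = F1 ∪ {above(d), on(b)}  (9 atoms)
goal ⊆ F2  ⇒  h_max = 2

2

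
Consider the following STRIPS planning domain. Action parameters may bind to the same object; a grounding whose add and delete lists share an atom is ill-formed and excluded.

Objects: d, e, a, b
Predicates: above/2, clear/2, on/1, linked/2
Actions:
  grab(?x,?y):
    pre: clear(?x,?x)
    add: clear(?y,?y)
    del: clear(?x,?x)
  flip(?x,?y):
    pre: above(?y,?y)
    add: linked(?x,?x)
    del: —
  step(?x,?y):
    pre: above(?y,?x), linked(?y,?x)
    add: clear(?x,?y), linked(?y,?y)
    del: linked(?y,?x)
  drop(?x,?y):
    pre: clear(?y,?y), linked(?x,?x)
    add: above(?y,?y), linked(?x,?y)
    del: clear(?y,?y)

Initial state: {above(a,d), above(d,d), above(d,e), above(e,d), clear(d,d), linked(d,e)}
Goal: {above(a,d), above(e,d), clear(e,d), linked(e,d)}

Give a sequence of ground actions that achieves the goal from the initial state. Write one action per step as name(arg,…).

1. flip(e,d)  →  {above(a,d), above(d,d), above(d,e), above(e,d), clear(d,d), linked(d,e), linked(e,e)}
2. step(e,d)  →  {above(a,d), above(d,d), above(d,e), above(e,d), clear(d,d), clear(e,d), linked(d,d), linked(e,e)}
3. drop(e,d)  →  {above(a,d), above(d,d), above(d,e), above(e,d), clear(e,d), linked(d,d), linked(e,d), linked(e,e)}

flip(e,d); step(e,d); drop(e,d)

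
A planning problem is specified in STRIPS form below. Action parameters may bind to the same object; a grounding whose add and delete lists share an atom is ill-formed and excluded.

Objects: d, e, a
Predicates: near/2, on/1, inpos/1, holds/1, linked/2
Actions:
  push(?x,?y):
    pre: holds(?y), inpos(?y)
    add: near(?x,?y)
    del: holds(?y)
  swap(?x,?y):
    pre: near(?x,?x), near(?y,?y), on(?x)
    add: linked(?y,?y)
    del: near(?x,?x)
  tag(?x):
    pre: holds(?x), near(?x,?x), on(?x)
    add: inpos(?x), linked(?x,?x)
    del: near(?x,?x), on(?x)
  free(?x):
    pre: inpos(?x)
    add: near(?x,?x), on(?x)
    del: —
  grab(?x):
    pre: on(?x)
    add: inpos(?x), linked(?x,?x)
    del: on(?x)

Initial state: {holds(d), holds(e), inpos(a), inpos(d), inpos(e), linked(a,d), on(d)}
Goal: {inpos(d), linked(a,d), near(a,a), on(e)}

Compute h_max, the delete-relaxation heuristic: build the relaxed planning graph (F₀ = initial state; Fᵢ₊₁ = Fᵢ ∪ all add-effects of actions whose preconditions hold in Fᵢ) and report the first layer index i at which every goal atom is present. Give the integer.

1

F0 = init (7 atoms)
F1 = F0 ∪ {linked(d,d), near(a,a), near(a,d), near(a,e), near(d,d), near(d,e), near(e,d), near(e,e), on(a), on(e)}  (17 atoms)
goal ⊆ F1  ⇒  h_max = 1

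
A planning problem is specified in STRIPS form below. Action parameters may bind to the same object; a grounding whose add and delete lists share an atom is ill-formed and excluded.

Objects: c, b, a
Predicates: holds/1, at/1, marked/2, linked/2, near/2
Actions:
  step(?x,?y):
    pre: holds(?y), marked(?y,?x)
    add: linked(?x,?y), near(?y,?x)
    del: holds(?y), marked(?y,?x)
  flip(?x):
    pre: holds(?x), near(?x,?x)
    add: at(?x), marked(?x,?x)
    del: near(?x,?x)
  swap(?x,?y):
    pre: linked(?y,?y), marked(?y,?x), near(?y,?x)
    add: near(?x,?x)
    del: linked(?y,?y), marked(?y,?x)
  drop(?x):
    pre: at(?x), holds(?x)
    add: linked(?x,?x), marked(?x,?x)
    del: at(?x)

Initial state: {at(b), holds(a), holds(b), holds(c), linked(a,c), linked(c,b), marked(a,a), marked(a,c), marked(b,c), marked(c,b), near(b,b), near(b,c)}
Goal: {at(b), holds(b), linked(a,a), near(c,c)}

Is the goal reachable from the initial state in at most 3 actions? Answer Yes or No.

1. step(a,a)  →  {at(b), holds(b), holds(c), linked(a,a), linked(a,c), linked(c,b), marked(a,c), marked(b,c), marked(c,b), near(a,a), near(b,b), near(b,c)}
2. drop(b)  →  {holds(b), holds(c), linked(a,a), linked(a,c), linked(b,b), linked(c,b), marked(a,c), marked(b,b), marked(b,c), marked(c,b), near(a,a), near(b,b), near(b,c)}
3. flip(b)  →  {at(b), holds(b), holds(c), linked(a,a), linked(a,c), linked(b,b), linked(c,b), marked(a,c), marked(b,b), marked(b,c), marked(c,b), near(a,a), near(b,c)}
4. swap(c,b)  →  {at(b), holds(b), holds(c), linked(a,a), linked(a,c), linked(c,b), marked(a,c), marked(b,b), marked(c,b), near(a,a), near(b,c), near(c,c)}
optimal plan length = 4; 4 > 3

No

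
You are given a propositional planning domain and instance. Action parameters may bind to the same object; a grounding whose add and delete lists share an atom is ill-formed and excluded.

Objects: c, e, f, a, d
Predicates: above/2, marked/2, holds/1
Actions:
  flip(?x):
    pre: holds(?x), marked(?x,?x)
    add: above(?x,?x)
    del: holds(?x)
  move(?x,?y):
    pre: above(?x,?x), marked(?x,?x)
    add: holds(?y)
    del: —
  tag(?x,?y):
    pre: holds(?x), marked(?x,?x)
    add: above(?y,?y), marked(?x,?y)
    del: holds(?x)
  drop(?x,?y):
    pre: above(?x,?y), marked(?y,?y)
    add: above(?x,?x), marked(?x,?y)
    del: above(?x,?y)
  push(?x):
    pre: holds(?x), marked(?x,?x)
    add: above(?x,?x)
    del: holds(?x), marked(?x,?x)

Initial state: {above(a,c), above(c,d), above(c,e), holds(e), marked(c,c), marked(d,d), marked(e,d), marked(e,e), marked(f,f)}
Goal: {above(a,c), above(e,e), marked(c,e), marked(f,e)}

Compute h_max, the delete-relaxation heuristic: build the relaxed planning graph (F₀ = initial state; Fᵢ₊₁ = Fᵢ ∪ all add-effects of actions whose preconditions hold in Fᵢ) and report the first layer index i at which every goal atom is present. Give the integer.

3

F0 = init (9 atoms)
F1 = F0 ∪ {above(a,a), above(c,c), above(d,d), above(e,e), above(f,f), marked(a,c), marked(c,d), marked(c,e), marked(e,a), marked(e,c), marked(e,f)}  (20 atoms)
F2 = F1 ∪ {holds(a), holds(c), holds(d), holds(f)}  (24 atoms)
F3 = F2 ∪ {marked(c,a), marked(c,f), marked(d,a), marked(d,c), marked(d,e), marked(d,f), marked(f,a), marked(f,c), marked(f,d), marked(f,e)}  (34 atoms)
goal ⊆ F3  ⇒  h_max = 3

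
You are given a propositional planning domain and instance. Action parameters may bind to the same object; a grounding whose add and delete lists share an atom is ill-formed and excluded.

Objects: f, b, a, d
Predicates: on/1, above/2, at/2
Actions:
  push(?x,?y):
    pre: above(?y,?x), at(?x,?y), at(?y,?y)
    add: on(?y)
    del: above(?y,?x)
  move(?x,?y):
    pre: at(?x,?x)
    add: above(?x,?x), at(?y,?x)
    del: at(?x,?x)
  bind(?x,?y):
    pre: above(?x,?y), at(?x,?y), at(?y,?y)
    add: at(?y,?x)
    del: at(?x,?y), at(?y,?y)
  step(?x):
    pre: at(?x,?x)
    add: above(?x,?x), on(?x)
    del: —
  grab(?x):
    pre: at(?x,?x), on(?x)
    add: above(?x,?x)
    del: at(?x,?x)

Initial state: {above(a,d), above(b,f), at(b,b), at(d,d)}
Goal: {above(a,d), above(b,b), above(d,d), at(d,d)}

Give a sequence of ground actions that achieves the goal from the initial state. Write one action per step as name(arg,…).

move(b,f); step(d)

1. move(b,f)  →  {above(a,d), above(b,b), above(b,f), at(d,d), at(f,b)}
2. step(d)  →  {above(a,d), above(b,b), above(b,f), above(d,d), at(d,d), at(f,b), on(d)}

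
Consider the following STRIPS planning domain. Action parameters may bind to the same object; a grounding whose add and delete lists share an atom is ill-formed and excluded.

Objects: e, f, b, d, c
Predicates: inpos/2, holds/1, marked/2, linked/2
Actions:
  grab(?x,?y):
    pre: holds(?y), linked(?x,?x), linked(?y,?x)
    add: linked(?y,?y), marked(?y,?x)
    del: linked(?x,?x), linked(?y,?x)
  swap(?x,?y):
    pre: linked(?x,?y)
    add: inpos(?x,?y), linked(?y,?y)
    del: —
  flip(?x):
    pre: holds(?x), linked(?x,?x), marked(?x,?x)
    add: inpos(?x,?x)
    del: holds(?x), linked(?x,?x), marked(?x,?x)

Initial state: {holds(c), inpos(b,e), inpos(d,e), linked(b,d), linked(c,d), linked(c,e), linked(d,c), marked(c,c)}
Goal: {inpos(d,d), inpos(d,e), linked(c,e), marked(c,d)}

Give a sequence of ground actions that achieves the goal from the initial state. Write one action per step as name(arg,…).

swap(b,d); swap(d,d); grab(d,c)

1. swap(b,d)  →  {holds(c), inpos(b,d), inpos(b,e), inpos(d,e), linked(b,d), linked(c,d), linked(c,e), linked(d,c), linked(d,d), marked(c,c)}
2. swap(d,d)  →  {holds(c), inpos(b,d), inpos(b,e), inpos(d,d), inpos(d,e), linked(b,d), linked(c,d), linked(c,e), linked(d,c), linked(d,d), marked(c,c)}
3. grab(d,c)  →  {holds(c), inpos(b,d), inpos(b,e), inpos(d,d), inpos(d,e), linked(b,d), linked(c,c), linked(c,e), linked(d,c), marked(c,c), marked(c,d)}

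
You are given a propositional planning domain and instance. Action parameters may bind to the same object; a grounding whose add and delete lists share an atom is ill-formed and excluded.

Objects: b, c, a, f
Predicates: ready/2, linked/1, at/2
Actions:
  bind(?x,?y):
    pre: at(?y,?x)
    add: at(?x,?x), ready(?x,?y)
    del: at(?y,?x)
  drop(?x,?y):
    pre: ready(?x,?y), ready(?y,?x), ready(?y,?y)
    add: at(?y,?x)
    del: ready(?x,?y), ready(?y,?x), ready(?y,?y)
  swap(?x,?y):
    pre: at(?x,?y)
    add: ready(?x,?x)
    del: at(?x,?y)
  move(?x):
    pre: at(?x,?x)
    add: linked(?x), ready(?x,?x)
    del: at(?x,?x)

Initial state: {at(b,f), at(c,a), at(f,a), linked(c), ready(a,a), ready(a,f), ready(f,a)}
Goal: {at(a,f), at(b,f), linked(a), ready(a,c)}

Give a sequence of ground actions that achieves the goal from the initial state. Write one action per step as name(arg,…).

bind(a,c); drop(f,a); move(a)

1. bind(a,c)  →  {at(a,a), at(b,f), at(f,a), linked(c), ready(a,a), ready(a,c), ready(a,f), ready(f,a)}
2. drop(f,a)  →  {at(a,a), at(a,f), at(b,f), at(f,a), linked(c), ready(a,c)}
3. move(a)  →  {at(a,f), at(b,f), at(f,a), linked(a), linked(c), ready(a,a), ready(a,c)}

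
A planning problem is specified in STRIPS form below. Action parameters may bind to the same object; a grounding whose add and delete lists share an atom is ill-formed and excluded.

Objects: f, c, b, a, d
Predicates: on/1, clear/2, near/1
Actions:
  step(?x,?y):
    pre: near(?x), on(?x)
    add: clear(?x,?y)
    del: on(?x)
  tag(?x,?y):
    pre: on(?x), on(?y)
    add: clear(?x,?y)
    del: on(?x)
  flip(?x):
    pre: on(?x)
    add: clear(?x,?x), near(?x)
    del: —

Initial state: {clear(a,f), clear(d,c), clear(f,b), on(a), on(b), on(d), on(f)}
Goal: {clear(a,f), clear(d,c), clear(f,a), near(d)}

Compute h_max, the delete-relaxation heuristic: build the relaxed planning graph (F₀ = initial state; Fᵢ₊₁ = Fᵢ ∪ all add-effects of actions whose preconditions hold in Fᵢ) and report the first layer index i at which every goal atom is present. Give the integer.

F0 = init (7 atoms)
F1 = F0 ∪ {clear(a,a), clear(a,b), clear(a,d), clear(b,a), clear(b,b), clear(b,d), clear(b,f), clear(d,a), clear(d,b), clear(d,d), clear(d,f), clear(f,a), clear(f,d), clear(f,f), near(a), near(b), near(d), near(f)}  (25 atoms)
goal ⊆ F1  ⇒  h_max = 1

1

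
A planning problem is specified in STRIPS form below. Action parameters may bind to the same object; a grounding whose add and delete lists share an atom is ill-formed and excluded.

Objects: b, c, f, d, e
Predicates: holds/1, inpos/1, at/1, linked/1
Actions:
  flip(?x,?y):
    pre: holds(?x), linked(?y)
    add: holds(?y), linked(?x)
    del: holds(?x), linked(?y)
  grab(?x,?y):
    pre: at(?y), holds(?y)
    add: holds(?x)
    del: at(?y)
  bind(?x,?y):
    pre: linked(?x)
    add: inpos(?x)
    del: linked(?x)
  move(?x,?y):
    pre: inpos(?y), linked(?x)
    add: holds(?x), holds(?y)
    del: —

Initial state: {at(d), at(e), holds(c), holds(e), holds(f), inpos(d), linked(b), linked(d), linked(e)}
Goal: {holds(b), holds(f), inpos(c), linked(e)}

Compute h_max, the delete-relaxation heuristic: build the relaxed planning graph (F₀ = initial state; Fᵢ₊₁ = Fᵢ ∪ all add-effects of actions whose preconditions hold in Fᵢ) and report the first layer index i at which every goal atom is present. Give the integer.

F0 = init (9 atoms)
F1 = F0 ∪ {holds(b), holds(d), inpos(b), inpos(e), linked(c), linked(f)}  (15 atoms)
F2 = F1 ∪ {inpos(c), inpos(f)}  (17 atoms)
goal ⊆ F2  ⇒  h_max = 2

2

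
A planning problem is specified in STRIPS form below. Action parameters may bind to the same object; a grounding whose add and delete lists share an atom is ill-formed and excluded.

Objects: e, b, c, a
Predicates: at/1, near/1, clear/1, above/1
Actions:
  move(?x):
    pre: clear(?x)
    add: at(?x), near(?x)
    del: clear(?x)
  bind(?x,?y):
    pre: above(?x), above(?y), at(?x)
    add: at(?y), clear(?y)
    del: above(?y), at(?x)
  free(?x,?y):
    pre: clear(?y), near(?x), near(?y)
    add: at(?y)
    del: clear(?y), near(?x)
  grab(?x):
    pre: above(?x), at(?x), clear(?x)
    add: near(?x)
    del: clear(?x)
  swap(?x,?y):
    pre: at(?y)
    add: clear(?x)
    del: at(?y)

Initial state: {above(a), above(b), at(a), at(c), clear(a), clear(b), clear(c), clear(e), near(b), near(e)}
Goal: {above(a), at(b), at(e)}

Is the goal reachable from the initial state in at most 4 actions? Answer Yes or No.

Yes

1. move(e)  →  {above(a), above(b), at(a), at(c), at(e), clear(a), clear(b), clear(c), near(b), near(e)}
2. move(b)  →  {above(a), above(b), at(a), at(b), at(c), at(e), clear(a), clear(c), near(b), near(e)}
optimal plan length = 2; 2 ≤ 4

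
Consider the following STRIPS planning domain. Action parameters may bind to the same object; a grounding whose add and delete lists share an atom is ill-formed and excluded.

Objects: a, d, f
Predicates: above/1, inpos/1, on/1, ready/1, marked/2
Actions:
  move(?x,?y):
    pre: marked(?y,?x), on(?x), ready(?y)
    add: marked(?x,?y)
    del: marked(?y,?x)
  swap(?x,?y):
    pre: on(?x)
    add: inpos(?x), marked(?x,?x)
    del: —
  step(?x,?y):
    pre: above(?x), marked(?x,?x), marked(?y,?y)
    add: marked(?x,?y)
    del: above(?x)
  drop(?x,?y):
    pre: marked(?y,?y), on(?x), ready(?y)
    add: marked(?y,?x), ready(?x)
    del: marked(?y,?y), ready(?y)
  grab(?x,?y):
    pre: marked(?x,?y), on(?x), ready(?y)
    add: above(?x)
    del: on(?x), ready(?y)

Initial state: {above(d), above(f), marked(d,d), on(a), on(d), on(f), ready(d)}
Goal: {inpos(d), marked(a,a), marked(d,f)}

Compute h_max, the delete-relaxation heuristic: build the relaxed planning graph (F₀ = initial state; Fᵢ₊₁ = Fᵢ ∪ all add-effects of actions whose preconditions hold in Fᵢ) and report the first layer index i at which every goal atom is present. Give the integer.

1

F0 = init (7 atoms)
F1 = F0 ∪ {inpos(a), inpos(d), inpos(f), marked(a,a), marked(d,a), marked(d,f), marked(f,f), ready(a), ready(f)}  (16 atoms)
goal ⊆ F1  ⇒  h_max = 1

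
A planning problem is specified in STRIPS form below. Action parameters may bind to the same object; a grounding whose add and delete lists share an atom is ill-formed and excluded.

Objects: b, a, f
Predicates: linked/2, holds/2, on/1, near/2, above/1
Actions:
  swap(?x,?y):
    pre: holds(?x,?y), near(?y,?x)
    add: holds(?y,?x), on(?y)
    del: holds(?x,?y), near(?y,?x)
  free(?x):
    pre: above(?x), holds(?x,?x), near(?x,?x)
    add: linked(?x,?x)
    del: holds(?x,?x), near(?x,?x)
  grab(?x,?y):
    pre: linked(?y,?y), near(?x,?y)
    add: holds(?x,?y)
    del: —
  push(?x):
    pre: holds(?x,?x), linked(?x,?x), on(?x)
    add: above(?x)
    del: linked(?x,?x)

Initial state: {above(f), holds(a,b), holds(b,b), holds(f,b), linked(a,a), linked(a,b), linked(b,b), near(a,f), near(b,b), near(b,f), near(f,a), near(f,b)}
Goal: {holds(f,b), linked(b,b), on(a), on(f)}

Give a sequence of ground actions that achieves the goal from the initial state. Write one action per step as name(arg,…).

1. grab(f,a)  →  {above(f), holds(a,b), holds(b,b), holds(f,a), holds(f,b), linked(a,a), linked(a,b), linked(b,b), near(a,f), near(b,b), near(b,f), near(f,a), near(f,b)}
2. swap(f,a)  →  {above(f), holds(a,b), holds(a,f), holds(b,b), holds(f,b), linked(a,a), linked(a,b), linked(b,b), near(b,b), near(b,f), near(f,a), near(f,b), on(a)}
3. swap(a,f)  →  {above(f), holds(a,b), holds(b,b), holds(f,a), holds(f,b), linked(a,a), linked(a,b), linked(b,b), near(b,b), near(b,f), near(f,b), on(a), on(f)}

grab(f,a); swap(f,a); swap(a,f)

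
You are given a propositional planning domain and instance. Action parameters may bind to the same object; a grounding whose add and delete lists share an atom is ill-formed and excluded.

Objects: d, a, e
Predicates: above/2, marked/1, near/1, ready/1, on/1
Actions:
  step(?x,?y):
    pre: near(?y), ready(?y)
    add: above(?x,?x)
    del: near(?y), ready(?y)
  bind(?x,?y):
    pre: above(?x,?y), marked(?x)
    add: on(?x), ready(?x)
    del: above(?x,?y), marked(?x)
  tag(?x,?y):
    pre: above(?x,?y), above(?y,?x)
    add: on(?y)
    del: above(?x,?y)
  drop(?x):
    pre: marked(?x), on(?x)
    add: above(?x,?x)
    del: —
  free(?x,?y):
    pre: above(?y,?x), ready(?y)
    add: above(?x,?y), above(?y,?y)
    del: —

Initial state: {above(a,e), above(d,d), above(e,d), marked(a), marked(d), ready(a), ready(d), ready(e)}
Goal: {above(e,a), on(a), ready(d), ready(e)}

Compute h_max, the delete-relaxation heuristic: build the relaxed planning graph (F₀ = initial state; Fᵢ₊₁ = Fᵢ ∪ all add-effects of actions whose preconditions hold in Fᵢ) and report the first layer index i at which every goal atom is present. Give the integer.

1

F0 = init (8 atoms)
F1 = F0 ∪ {above(a,a), above(d,e), above(e,a), above(e,e), on(a), on(d)}  (14 atoms)
goal ⊆ F1  ⇒  h_max = 1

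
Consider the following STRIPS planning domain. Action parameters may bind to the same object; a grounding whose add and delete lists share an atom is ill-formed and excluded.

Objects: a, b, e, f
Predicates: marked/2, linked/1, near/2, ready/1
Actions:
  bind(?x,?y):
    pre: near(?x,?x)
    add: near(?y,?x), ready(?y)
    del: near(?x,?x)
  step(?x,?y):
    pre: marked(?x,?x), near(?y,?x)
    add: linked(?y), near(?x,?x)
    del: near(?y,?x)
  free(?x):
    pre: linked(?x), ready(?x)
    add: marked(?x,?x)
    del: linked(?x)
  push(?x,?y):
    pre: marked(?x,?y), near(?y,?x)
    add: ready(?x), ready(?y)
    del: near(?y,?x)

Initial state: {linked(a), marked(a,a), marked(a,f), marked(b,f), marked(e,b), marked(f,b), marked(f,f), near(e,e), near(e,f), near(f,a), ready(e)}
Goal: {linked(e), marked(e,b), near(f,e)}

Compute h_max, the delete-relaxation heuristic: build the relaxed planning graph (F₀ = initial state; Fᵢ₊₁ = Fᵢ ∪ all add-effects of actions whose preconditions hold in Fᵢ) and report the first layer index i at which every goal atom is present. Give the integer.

F0 = init (11 atoms)
F1 = F0 ∪ {linked(e), linked(f), near(a,a), near(a,e), near(b,e), near(f,e), near(f,f), ready(a), ready(b), ready(f)}  (21 atoms)
goal ⊆ F1  ⇒  h_max = 1

1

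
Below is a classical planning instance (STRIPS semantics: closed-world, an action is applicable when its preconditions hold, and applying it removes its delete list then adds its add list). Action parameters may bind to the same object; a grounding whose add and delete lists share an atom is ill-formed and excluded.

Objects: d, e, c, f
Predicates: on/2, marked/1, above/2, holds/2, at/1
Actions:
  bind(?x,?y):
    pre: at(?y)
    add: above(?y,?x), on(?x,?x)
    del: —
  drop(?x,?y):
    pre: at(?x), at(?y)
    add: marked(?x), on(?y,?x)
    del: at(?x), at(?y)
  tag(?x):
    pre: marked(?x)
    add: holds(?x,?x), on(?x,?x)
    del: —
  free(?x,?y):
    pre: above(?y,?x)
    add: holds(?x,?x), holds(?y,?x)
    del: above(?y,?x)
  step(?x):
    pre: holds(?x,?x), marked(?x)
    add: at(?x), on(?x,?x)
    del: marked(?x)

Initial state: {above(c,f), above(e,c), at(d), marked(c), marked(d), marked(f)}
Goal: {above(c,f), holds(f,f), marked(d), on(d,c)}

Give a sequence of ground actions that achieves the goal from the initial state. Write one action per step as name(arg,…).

tag(c); tag(f); step(c); drop(c,d)

1. tag(c)  →  {above(c,f), above(e,c), at(d), holds(c,c), marked(c), marked(d), marked(f), on(c,c)}
2. tag(f)  →  {above(c,f), above(e,c), at(d), holds(c,c), holds(f,f), marked(c), marked(d), marked(f), on(c,c), on(f,f)}
3. step(c)  →  {above(c,f), above(e,c), at(c), at(d), holds(c,c), holds(f,f), marked(d), marked(f), on(c,c), on(f,f)}
4. drop(c,d)  →  {above(c,f), above(e,c), holds(c,c), holds(f,f), marked(c), marked(d), marked(f), on(c,c), on(d,c), on(f,f)}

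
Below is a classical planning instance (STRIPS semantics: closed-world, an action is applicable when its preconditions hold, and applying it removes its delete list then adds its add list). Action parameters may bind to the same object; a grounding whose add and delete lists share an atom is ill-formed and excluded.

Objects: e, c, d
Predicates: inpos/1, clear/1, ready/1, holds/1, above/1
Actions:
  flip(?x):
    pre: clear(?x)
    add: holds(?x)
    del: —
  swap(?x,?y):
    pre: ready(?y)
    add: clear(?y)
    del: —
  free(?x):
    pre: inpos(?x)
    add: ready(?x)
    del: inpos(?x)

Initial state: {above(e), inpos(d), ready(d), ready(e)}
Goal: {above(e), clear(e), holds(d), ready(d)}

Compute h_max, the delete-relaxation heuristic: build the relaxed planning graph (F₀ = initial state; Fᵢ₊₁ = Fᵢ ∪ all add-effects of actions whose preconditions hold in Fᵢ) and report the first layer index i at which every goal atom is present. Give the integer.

F0 = init (4 atoms)
F1 = F0 ∪ {clear(d), clear(e)}  (6 atoms)
F2 = F1 ∪ {holds(d), holds(e)}  (8 atoms)
goal ⊆ F2  ⇒  h_max = 2

2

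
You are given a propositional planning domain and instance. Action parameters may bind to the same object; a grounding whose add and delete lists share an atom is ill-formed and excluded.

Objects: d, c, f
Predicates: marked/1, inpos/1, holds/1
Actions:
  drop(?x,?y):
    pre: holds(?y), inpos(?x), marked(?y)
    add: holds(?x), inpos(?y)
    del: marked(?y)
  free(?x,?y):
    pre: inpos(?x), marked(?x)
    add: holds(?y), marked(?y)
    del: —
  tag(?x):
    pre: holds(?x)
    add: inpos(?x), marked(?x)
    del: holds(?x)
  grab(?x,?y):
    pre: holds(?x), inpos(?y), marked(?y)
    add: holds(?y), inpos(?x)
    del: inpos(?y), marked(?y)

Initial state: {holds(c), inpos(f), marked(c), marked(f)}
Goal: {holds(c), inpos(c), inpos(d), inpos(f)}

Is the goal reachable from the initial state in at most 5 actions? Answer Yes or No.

1. drop(f,c)  →  {holds(c), holds(f), inpos(c), inpos(f), marked(f)}
2. free(f,d)  →  {holds(c), holds(d), holds(f), inpos(c), inpos(f), marked(d), marked(f)}
3. drop(c,d)  →  {holds(c), holds(d), holds(f), inpos(c), inpos(d), inpos(f), marked(f)}
optimal plan length = 3; 3 ≤ 5

Yes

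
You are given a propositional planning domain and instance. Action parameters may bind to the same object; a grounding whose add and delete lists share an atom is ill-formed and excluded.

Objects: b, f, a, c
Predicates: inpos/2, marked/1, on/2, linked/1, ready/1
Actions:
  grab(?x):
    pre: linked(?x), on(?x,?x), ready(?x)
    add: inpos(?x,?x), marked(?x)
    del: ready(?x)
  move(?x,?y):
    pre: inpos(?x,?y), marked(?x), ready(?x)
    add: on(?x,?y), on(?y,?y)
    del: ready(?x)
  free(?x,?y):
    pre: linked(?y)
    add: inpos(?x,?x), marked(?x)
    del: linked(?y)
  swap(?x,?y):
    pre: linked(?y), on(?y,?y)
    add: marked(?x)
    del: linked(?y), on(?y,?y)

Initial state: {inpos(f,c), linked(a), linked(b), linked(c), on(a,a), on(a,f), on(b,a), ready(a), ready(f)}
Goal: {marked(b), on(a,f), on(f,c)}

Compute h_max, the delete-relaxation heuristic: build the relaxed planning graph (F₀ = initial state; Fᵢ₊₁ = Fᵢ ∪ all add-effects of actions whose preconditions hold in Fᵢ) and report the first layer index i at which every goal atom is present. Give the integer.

2

F0 = init (9 atoms)
F1 = F0 ∪ {inpos(a,a), inpos(b,b), inpos(c,c), inpos(f,f), marked(a), marked(b), marked(c), marked(f)}  (17 atoms)
F2 = F1 ∪ {on(c,c), on(f,c), on(f,f)}  (20 atoms)
goal ⊆ F2  ⇒  h_max = 2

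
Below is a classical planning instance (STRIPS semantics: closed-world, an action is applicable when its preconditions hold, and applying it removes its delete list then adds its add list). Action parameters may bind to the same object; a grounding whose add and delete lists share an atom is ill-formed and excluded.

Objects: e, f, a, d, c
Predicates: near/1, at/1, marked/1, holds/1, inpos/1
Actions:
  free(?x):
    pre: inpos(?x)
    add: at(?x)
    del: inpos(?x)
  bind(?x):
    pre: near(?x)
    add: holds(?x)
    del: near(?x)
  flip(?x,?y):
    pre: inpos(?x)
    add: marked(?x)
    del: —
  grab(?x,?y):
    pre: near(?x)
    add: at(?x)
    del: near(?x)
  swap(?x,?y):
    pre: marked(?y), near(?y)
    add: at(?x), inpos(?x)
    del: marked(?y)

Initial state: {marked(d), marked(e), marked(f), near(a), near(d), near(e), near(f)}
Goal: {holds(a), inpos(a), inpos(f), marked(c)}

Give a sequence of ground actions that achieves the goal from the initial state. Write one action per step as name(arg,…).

bind(a); swap(f,e); swap(a,f); swap(c,d); flip(c,e)

1. bind(a)  →  {holds(a), marked(d), marked(e), marked(f), near(d), near(e), near(f)}
2. swap(f,e)  →  {at(f), holds(a), inpos(f), marked(d), marked(f), near(d), near(e), near(f)}
3. swap(a,f)  →  {at(a), at(f), holds(a), inpos(a), inpos(f), marked(d), near(d), near(e), near(f)}
4. swap(c,d)  →  {at(a), at(c), at(f), holds(a), inpos(a), inpos(c), inpos(f), near(d), near(e), near(f)}
5. flip(c,e)  →  {at(a), at(c), at(f), holds(a), inpos(a), inpos(c), inpos(f), marked(c), near(d), near(e), near(f)}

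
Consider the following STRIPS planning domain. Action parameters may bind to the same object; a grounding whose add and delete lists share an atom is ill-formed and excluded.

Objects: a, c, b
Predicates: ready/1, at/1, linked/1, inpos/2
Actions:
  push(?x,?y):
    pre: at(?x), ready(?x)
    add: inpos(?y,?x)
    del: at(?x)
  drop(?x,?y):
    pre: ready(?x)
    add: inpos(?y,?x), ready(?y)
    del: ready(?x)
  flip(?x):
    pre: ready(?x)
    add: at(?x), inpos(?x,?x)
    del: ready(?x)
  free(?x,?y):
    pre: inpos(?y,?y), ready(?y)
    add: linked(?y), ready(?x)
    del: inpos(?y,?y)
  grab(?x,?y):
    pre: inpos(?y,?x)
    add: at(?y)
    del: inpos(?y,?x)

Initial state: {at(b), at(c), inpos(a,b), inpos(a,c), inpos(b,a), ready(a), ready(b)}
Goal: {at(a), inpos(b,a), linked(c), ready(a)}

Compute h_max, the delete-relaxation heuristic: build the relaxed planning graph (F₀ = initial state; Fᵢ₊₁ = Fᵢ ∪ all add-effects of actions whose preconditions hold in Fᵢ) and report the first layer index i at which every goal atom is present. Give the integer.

F0 = init (7 atoms)
F1 = F0 ∪ {at(a), inpos(a,a), inpos(b,b), inpos(c,a), inpos(c,b), ready(c)}  (13 atoms)
F2 = F1 ∪ {inpos(b,c), inpos(c,c), linked(a), linked(b)}  (17 atoms)
F3 = F2 ∪ {linked(c)}  (18 atoms)
goal ⊆ F3  ⇒  h_max = 3

3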